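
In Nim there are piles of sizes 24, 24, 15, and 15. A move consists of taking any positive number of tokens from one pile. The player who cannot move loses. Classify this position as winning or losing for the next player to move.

Losing position

Compute the nim-sum pairwise:
24 ⊕ 24 = 0
0 ⊕ 15 = 15
15 ⊕ 15 = 0
The nim-sum is 0, so this is a P-position: the player to move is in a losing position under optimal play.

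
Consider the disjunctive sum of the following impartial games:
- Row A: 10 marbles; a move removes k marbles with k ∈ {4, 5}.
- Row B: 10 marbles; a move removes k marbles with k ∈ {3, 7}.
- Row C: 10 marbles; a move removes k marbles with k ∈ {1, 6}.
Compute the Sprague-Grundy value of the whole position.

1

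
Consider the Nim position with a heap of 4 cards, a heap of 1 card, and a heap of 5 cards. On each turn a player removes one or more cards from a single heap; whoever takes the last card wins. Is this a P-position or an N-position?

Compute the nim-sum pairwise:
4 XOR 1 = 5
5 XOR 5 = 0
The nim-sum is 0, so this is a P-position: the player to move is in a losing position under optimal play.

P-position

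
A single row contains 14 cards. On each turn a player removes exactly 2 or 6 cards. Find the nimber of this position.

Build the Grundy sequence with g(k) = mex{g(k−s) : s ∈ {2, 6}, s ≤ k}:
k:     0  1  2  3  4  5  6  7  8  9 10 11 12 13 14
g(k):  0  0  1  1  0  0  1  1  0  0  1  1  0  0  1
So g(14) = 1.

1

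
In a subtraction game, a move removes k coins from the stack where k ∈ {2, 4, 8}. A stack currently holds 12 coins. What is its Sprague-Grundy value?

0

Grundy values for subtraction set {2, 4, 8}:
g(0) = mex{} = 0
g(1) = mex{} = 0
g(2) = mex{0} = 1
g(3) = mex{0} = 1
g(4) = mex{0,1} = 2
g(5) = mex{0,1} = 2
g(6) = mex{1,2} = 0
g(7) = mex{1,2} = 0
g(8) = mex{0,2} = 1
g(9) = mex{0,2} = 1
g(10) = mex{0,1} = 2
g(11) = mex{0,1} = 2
g(12) = mex{1,2} = 0
So g(12) = 0.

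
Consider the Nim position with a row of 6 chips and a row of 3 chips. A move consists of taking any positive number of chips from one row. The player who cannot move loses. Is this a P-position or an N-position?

Nim-sum: 6 XOR 3 = 5.
The nim-sum is 5 ≠ 0, so this is an N-position: the player to move can win.

N-position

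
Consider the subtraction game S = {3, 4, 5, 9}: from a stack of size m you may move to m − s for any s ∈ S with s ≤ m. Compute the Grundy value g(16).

Grundy values for subtraction set {3, 4, 5, 9}:
k:     0  1  2  3  4  5  6  7  8  9 10 11 12 13 14 15 16
g(k):  0  0  0  1  1  1  2  2  0  3  3  1  4  2  0  0  0
So g(16) = 0.

0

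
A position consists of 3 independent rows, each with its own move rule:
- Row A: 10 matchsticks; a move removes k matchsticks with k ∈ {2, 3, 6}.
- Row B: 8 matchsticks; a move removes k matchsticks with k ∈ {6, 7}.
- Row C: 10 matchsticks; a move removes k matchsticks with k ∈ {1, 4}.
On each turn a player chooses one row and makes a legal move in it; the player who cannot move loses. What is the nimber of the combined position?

1

Grundy values for row A (subtraction set {2, 3, 6}):
k:     0  1  2  3  4  5  6  7  8  9 10
g(k):  0  0  1  1  2  0  3  1  2  0  0
So g(10) = 0.
Grundy values for row B (subtraction set {6, 7}):
k:     0  1  2  3  4  5  6  7  8
g(k):  0  0  0  0  0  0  1  1  1
So g(8) = 1.
Grundy values for row C (subtraction set {1, 4}):
g(0) = mex{} = 0
g(1) = mex{0} = 1
g(2) = mex{1} = 0
g(3) = mex{0} = 1
g(4) = mex{0,1} = 2
g(5) = mex{1,2} = 0
g(6) = mex{0} = 1
g(7) = mex{1} = 0
g(8) = mex{0,2} = 1
g(9) = mex{0,1} = 2
g(10) = mex{1,2} = 0
So g(10) = 0.
The value of a disjunctive sum is the nim-sum of the parts.
Combined value = 0 XOR 1 XOR 0 = 1.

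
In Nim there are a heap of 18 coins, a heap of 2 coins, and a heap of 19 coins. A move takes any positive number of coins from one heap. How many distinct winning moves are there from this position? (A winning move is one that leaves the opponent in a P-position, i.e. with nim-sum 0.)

3

Bitwise XOR of the heap sizes:
  10010  (18)
  00010  (2)
  10011  (19)
  -----
  00011  (3)
The overall nim-sum is X = 3. A heap of size p has a winning move iff p XOR X < p (reduce it to p XOR X).
  18: 18 XOR 3 = 17 < 18 — winning move (to 17).
  2: 2 XOR 3 = 1 < 2 — winning move (to 1).
  19: 19 XOR 3 = 16 < 19 — winning move (to 16).
That gives 3 winning moves.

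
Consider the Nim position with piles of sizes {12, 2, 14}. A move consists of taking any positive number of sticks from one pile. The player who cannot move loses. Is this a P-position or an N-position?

Nim-sum: 12 XOR 2 XOR 14 = 0.
The nim-sum is 0, so this is a P-position: the player to move is in a losing position under optimal play.

P-position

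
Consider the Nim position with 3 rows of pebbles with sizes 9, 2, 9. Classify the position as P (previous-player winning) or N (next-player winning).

N-position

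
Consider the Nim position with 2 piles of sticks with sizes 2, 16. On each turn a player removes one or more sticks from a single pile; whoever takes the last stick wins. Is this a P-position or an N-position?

Nim-sum: 2 ^ 16 = 18.
The nim-sum is 18 ≠ 0, so this is an N-position: the player to move can win.

N-position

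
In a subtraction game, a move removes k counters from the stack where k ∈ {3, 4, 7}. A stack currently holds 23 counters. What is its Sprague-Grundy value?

Compute g(0), g(1), … for moves {3, 4, 7}:
k:     0  1  2  3  4  5  6  7  8  9 10 11 12 13 14 15 16 17 18 19 20 21 22 23
g(k):  0  0  0  1  1  1  2  2  2  3  0  0  0  1  1  1  2  2  2  3  0  0  0  1
So g(23) = 1.

1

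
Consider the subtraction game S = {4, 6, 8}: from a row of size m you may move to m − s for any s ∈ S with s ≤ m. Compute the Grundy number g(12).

Grundy values for subtraction set {4, 6, 8}:
k:     0  1  2  3  4  5  6  7  8  9 10 11 12
g(k):  0  0  0  0  1  1  1  1  2  2  2  2  0
So g(12) = 0.

0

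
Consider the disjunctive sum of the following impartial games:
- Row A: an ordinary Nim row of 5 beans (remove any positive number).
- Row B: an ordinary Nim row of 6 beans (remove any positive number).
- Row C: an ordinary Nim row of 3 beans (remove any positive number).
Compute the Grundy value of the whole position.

Row A is a plain Nim row of size 5, so its Grundy value is 5.
Row B is a plain Nim row of size 6, so its Grundy value is 6.
Row C is a plain Nim row of size 3, so its Grundy value is 3.
The value of a disjunctive sum is the nim-sum of the parts.
Combined value = 5 ⊕ 6 ⊕ 3 = 0.

0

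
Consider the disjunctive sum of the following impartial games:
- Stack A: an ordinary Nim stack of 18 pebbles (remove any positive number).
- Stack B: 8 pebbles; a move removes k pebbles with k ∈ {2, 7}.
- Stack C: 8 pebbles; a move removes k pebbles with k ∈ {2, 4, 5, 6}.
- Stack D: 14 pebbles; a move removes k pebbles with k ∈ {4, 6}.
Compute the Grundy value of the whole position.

17

Stack A is a plain Nim stack of size 18, so its Grundy value is 18.
Grundy values for stack B (subtraction set {2, 7}):
g(0) = mex{} = 0
g(1) = mex{} = 0
g(2) = mex{0} = 1
g(3) = mex{0} = 1
g(4) = mex{1} = 0
g(5) = mex{1} = 0
g(6) = mex{0} = 1
g(7) = mex{0} = 1
g(8) = mex{0,1} = 2
So g(8) = 2.
Grundy values for stack C (subtraction set {2, 4, 5, 6}):
k:     0  1  2  3  4  5  6  7  8
g(k):  0  0  1  1  2  2  3  3  0
So g(8) = 0.
Grundy values for stack D (subtraction set {4, 6}):
k:     0  1  2  3  4  5  6  7  8  9 10 11 12 13 14
g(k):  0  0  0  0  1  1  1  1  2  2  0  0  0  0  1
So g(14) = 1.
By the Sprague-Grundy theorem, the Grundy value of a sum of independent games is the XOR of the component values.
Combined value = 18 XOR 2 XOR 0 XOR 1 = 17.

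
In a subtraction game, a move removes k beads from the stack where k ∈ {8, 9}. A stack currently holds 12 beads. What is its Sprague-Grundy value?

Compute g(0), g(1), … for moves {8, 9}:
k:     0  1  2  3  4  5  6  7  8  9 10 11 12
g(k):  0  0  0  0  0  0  0  0  1  1  1  1  1
So g(12) = 1.

1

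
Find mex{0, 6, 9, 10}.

1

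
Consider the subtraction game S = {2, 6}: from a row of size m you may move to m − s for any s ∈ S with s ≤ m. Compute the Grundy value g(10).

1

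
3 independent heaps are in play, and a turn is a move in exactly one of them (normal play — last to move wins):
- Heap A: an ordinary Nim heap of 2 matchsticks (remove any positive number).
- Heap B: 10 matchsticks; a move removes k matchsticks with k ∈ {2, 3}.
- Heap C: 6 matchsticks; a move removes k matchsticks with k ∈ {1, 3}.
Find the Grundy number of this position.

Heap A is a plain Nim heap of size 2, so its Grundy value is 2.
Build the Grundy sequence for heap B with g(k) = mex{g(k−s) : s ∈ {2, 3}, s ≤ k}:
k:     0  1  2  3  4  5  6  7  8  9 10
g(k):  0  0  1  1  2  0  0  1  1  2  0
So g(10) = 0.
For heap C, compute g(0), g(1), … with moves {1, 3}:
k:     0  1  2  3  4  5  6
g(k):  0  1  0  1  0  1  0
So g(6) = 0.
The value of a disjunctive sum is the nim-sum of the parts.
Combined value = 2 ⊕ 0 ⊕ 0 = 2.

2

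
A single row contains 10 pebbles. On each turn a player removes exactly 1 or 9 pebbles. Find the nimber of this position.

Compute g(0), g(1), … for moves {1, 9}:
g(0) = mex{} = 0
g(1) = mex{0} = 1
g(2) = mex{1} = 0
g(3) = mex{0} = 1
g(4) = mex{1} = 0
g(5) = mex{0} = 1
g(6) = mex{1} = 0
g(7) = mex{0} = 1
g(8) = mex{1} = 0
g(9) = mex{0} = 1
g(10) = mex{1} = 0
So g(10) = 0.

0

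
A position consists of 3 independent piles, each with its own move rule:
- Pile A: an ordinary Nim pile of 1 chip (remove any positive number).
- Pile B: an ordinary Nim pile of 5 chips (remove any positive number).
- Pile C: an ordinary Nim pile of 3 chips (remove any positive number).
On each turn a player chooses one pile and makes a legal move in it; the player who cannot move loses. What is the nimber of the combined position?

Pile A is a plain Nim pile of size 1, so its Grundy value is 1.
Pile B is a plain Nim pile of size 5, so its Grundy value is 5.
Pile C is a plain Nim pile of size 3, so its Grundy value is 3.
The value of a disjunctive sum is the nim-sum of the parts.
Combined value = 1 ⊕ 5 ⊕ 3 = 7.

7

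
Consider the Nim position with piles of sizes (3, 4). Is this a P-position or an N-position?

Compute the nim-sum pairwise:
3 XOR 4 = 7
The nim-sum is 7 ≠ 0, so this is an N-position: the player to move can win.

N-position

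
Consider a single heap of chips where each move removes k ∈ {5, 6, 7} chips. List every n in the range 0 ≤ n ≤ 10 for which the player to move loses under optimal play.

0, 1, 2, 3, 4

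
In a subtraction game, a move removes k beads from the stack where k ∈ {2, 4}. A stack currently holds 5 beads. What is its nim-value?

Build the Grundy sequence with g(k) = mex{g(k−s) : s ∈ {2, 4}, s ≤ k}:
g(0) = mex{} = 0
g(1) = mex{} = 0
g(2) = mex{0} = 1
g(3) = mex{0} = 1
g(4) = mex{0,1} = 2
g(5) = mex{0,1} = 2
So g(5) = 2.

2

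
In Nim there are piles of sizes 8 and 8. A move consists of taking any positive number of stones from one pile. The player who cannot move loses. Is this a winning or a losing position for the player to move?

Losing position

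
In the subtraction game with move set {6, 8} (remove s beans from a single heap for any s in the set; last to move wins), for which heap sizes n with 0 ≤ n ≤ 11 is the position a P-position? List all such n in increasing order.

0, 1, 2, 3, 4, 5

Build the Grundy sequence with g(k) = mex{g(k−s) : s ∈ {6, 8}, s ≤ k}:
k:     0  1  2  3  4  5  6  7  8  9 10 11
g(k):  0  0  0  0  0  0  1  1  1  1  1  1
The P-positions (g = 0) in 0..11 are 0, 1, 2, 3, 4, 5.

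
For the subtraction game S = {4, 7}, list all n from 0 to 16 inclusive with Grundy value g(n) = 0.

0, 1, 2, 3, 11, 12, 13, 14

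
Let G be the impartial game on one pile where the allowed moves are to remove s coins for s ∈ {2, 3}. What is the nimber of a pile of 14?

2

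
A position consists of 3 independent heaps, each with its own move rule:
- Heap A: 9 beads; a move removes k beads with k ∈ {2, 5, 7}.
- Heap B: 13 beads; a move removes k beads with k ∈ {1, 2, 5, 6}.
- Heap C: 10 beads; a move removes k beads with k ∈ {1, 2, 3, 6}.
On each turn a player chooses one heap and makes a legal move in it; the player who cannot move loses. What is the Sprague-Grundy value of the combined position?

3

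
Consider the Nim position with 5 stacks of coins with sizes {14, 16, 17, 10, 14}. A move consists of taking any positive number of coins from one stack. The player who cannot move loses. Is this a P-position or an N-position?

Compute the nim-sum pairwise:
14 ⊕ 16 = 30
30 ⊕ 17 = 15
15 ⊕ 10 = 5
5 ⊕ 14 = 11
The nim-sum is 11 ≠ 0, so this is an N-position: the player to move can win.

N-position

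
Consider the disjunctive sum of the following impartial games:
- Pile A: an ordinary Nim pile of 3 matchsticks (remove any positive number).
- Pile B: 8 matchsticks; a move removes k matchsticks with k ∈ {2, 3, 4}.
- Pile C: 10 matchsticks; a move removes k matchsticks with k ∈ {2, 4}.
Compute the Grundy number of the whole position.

Pile A is a plain Nim pile of size 3, so its Grundy value is 3.
For pile B, compute g(0), g(1), … with moves {2, 3, 4}:
k:     0  1  2  3  4  5  6  7  8
g(k):  0  0  1  1  2  2  0  0  1
So g(8) = 1.
Build the Grundy sequence for pile C with g(k) = mex{g(k−s) : s ∈ {2, 4}, s ≤ k}:
k:     0  1  2  3  4  5  6  7  8  9 10
g(k):  0  0  1  1  2  2  0  0  1  1  2
So g(10) = 2.
By the Sprague-Grundy theorem, the Grundy value of a sum of independent games is the XOR of the component values.
Combined value = 3 XOR 1 XOR 2 = 0.

0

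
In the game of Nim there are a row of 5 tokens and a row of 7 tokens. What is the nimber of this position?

Compute the nim-sum pairwise:
5 ⊕ 7 = 2

2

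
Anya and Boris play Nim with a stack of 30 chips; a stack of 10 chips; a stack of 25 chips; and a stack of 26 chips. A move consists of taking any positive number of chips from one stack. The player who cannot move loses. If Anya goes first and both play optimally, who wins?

Anya wins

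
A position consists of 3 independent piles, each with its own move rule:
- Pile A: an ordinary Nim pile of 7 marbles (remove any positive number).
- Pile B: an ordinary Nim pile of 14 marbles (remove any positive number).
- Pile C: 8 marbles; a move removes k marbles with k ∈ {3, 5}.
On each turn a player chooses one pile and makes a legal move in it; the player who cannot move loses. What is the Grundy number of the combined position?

Pile A is a plain Nim pile of size 7, so its Grundy value is 7.
Pile B is a plain Nim pile of size 14, so its Grundy value is 14.
For pile C, compute g(0), g(1), … with moves {3, 5}:
g(0) = mex{} = 0
g(1) = mex{} = 0
g(2) = mex{} = 0
g(3) = mex{0} = 1
g(4) = mex{0} = 1
g(5) = mex{0} = 1
g(6) = mex{0,1} = 2
g(7) = mex{0,1} = 2
g(8) = mex{1} = 0
So g(8) = 0.
The value of a disjunctive sum is the nim-sum of the parts.
Combined value = 7 ⊕ 14 ⊕ 0 = 9.

9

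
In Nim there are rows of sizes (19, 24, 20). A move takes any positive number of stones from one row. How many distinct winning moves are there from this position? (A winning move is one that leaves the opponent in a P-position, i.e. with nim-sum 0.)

Compute the nim-sum pairwise:
19 ^ 24 = 11
11 ^ 20 = 31
The overall nim-sum is X = 31. A row of size p has a winning move iff p XOR X < p (reduce it to p XOR X).
  19: 19 XOR 31 = 12 < 19 — winning move (to 12).
  24: 24 XOR 31 = 7 < 24 — winning move (to 7).
  20: 20 XOR 31 = 11 < 20 — winning move (to 11).
That gives 3 winning moves.

3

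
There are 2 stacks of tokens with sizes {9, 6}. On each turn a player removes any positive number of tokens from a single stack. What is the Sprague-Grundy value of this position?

Nim-sum: 9 ⊕ 6 = 15.

15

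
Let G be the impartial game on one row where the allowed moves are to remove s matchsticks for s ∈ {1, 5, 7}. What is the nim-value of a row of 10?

0

Build the Grundy sequence with g(k) = mex{g(k−s) : s ∈ {1, 5, 7}, s ≤ k}:
g(0) = mex{} = 0
g(1) = mex{0} = 1
g(2) = mex{1} = 0
g(3) = mex{0} = 1
g(4) = mex{1} = 0
g(5) = mex{0} = 1
g(6) = mex{1} = 0
g(7) = mex{0} = 1
g(8) = mex{1} = 0
g(9) = mex{0} = 1
g(10) = mex{1} = 0
So g(10) = 0.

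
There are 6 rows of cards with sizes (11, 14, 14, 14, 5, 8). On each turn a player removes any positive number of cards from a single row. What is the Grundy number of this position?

8

Nim-sum: 11 XOR 14 XOR 14 XOR 14 XOR 5 XOR 8 = 8.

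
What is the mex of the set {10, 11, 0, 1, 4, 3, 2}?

5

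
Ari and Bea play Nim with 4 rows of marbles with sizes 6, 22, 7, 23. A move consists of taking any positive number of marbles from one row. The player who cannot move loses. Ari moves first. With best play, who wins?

In binary:
  00110  (6)
  10110  (22)
  00111  (7)
  10111  (23)
  -----
  00000  (0)
The nim-sum is 0, so this is a P-position: the player to move is in a losing position under optimal play; Ari is about to move from it and so loses — Bea wins.

Bea wins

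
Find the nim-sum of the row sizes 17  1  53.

37

Compute the nim-sum pairwise:
17 ⊕ 1 = 16
16 ⊕ 53 = 37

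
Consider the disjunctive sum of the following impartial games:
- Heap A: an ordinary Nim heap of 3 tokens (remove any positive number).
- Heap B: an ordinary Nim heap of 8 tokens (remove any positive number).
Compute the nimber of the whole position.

Heap A is a plain Nim heap of size 3, so its Grundy value is 3.
Heap B is a plain Nim heap of size 8, so its Grundy value is 8.
The value of a disjunctive sum is the nim-sum of the parts.
Combined value = 3 ⊕ 8 = 11.

11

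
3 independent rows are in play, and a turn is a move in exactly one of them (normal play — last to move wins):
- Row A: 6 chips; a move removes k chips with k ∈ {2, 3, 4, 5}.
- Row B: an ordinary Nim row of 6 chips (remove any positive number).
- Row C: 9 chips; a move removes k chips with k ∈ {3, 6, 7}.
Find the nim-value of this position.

Grundy values for row A (subtraction set {2, 3, 4, 5}):
g(0) = mex{} = 0
g(1) = mex{} = 0
g(2) = mex{0} = 1
g(3) = mex{0} = 1
g(4) = mex{0,1} = 2
g(5) = mex{0,1} = 2
g(6) = mex{0,1,2} = 3
So g(6) = 3.
Row B is a plain Nim row of size 6, so its Grundy value is 6.
Grundy values for row C (subtraction set {3, 6, 7}):
g(0) = mex{} = 0
g(1) = mex{} = 0
g(2) = mex{} = 0
g(3) = mex{0} = 1
g(4) = mex{0} = 1
g(5) = mex{0} = 1
g(6) = mex{0,1} = 2
g(7) = mex{0,1} = 2
g(8) = mex{0,1} = 2
g(9) = mex{0,1,2} = 3
So g(9) = 3.
The value of a disjunctive sum is the nim-sum of the parts.
Combined value = 3 ⊕ 6 ⊕ 3 = 6.

6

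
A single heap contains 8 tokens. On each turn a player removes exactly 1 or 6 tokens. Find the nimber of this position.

1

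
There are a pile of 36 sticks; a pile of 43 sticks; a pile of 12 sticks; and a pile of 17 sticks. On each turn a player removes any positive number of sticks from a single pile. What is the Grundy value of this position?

18

Write each in binary and XOR column by column:
  100100  (36)
  101011  (43)
  001100  (12)
  010001  (17)
  ------
  010010  (18)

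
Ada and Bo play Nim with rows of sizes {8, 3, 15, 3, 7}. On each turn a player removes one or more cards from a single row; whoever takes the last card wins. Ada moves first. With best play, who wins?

Bo wins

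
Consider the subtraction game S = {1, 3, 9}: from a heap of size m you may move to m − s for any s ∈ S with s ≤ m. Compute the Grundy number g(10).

0

Compute g(0), g(1), … for moves {1, 3, 9}:
k:     0  1  2  3  4  5  6  7  8  9 10
g(k):  0  1  0  1  0  1  0  1  0  1  0
So g(10) = 0.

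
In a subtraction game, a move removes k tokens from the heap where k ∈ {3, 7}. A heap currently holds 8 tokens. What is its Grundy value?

Build the Grundy sequence with g(k) = mex{g(k−s) : s ∈ {3, 7}, s ≤ k}:
k:     0  1  2  3  4  5  6  7  8
g(k):  0  0  0  1  1  1  0  2  2
So g(8) = 2.

2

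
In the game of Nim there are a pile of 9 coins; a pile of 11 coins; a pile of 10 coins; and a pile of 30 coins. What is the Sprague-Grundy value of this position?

Write each in binary and XOR column by column:
  01001  (9)
  01011  (11)
  01010  (10)
  11110  (30)
  -----
  10110  (22)

22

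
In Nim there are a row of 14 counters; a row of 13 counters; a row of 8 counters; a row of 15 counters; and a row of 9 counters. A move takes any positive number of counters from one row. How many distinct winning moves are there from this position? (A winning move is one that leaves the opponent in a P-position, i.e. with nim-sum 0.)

5

Bitwise XOR of the heap sizes:
  1110  (14)
  1101  (13)
  1000  (8)
  1111  (15)
  1001  (9)
  ----
  1101  (13)
The overall nim-sum is X = 13. A row of size p has a winning move iff p XOR X < p (reduce it to p XOR X).
  14: 14 XOR 13 = 3 < 14 — winning move (to 3).
  13: 13 XOR 13 = 0 < 13 — winning move (to 0).
  8: 8 XOR 13 = 5 < 8 — winning move (to 5).
  15: 15 XOR 13 = 2 < 15 — winning move (to 2).
  9: 9 XOR 13 = 4 < 9 — winning move (to 4).
That gives 5 winning moves.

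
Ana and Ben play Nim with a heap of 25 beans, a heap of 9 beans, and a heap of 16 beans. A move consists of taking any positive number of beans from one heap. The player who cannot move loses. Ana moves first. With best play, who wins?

Nim-sum: 25 ^ 9 ^ 16 = 0.
The nim-sum is 0, so this is a P-position: the player to move is in a losing position under optimal play; Ana is about to move from it and so loses — Ben wins.

Ben wins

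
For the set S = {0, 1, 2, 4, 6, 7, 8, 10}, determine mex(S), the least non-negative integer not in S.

The values 0, 1, 2 are all present; 3 is the first non-negative integer missing from the set.

3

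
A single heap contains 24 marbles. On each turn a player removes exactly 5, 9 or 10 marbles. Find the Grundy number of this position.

1

Compute g(0), g(1), … for moves {5, 9, 10}:
k:     0  1  2  3  4  5  6  7  8  9 10 11 12 13 14 15 16 17 18 19 20 21 22 23 24
g(k):  0  0  0  0  0  1  1  1  1  1  2  2  2  2  2  0  0  0  0  0  1  1  1  1  1
So g(24) = 1.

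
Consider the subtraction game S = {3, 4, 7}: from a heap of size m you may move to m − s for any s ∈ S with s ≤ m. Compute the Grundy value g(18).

Grundy values for subtraction set {3, 4, 7}:
k:     0  1  2  3  4  5  6  7  8  9 10 11 12 13 14 15 16 17 18
g(k):  0  0  0  1  1  1  2  2  2  3  0  0  0  1  1  1  2  2  2
So g(18) = 2.

2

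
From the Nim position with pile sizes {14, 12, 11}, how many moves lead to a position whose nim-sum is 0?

3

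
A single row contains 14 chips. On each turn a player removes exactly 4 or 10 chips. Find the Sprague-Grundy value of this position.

Build the Grundy sequence with g(k) = mex{g(k−s) : s ∈ {4, 10}, s ≤ k}:
g(0) = mex{} = 0
g(1) = mex{} = 0
g(2) = mex{} = 0
g(3) = mex{} = 0
g(4) = mex{0} = 1
g(5) = mex{0} = 1
g(6) = mex{0} = 1
g(7) = mex{0} = 1
g(8) = mex{1} = 0
g(9) = mex{1} = 0
g(10) = mex{0,1} = 2
g(11) = mex{0,1} = 2
g(12) = mex{0} = 1
g(13) = mex{0} = 1
g(14) = mex{1,2} = 0
So g(14) = 0.

0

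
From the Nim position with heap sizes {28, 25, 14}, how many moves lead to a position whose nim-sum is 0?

3

Nim-sum: 28 ^ 25 ^ 14 = 11.
The overall nim-sum is X = 11. A heap of size p has a winning move iff p XOR X < p (reduce it to p XOR X).
  28: 28 XOR 11 = 23 < 28 — winning move (to 23).
  25: 25 XOR 11 = 18 < 25 — winning move (to 18).
  14: 14 XOR 11 = 5 < 14 — winning move (to 5).
That gives 3 winning moves.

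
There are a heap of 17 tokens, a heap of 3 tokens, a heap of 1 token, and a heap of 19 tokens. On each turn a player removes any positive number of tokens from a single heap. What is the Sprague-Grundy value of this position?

0

In binary:
  10001  (17)
  00011  (3)
  00001  (1)
  10011  (19)
  -----
  00000  (0)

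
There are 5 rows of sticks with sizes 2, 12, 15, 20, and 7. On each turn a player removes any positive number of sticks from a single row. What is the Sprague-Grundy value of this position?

18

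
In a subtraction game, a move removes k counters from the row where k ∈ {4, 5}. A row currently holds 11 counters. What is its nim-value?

0

Grundy values for subtraction set {4, 5}:
g(0) = mex{} = 0
g(1) = mex{} = 0
g(2) = mex{} = 0
g(3) = mex{} = 0
g(4) = mex{0} = 1
g(5) = mex{0} = 1
g(6) = mex{0} = 1
g(7) = mex{0} = 1
g(8) = mex{0,1} = 2
g(9) = mex{1} = 0
g(10) = mex{1} = 0
g(11) = mex{1} = 0
So g(11) = 0.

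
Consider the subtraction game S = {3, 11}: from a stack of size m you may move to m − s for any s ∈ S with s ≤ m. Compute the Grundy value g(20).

Build the Grundy sequence with g(k) = mex{g(k−s) : s ∈ {3, 11}, s ≤ k}:
k:     0  1  2  3  4  5  6  7  8  9 10 11 12 13 14 15 16 17 18 19 20
g(k):  0  0  0  1  1  1  0  0  0  1  1  1  2  2  0  0  0  1  1  1  0
So g(20) = 0.

0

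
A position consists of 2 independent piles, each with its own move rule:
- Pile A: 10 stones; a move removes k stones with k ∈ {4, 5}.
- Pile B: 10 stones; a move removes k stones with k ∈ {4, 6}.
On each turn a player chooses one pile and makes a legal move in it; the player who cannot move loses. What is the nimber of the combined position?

0

For pile A, compute g(0), g(1), … with moves {4, 5}:
k:     0  1  2  3  4  5  6  7  8  9 10
g(k):  0  0  0  0  1  1  1  1  2  0  0
So g(10) = 0.
Grundy values for pile B (subtraction set {4, 6}):
k:     0  1  2  3  4  5  6  7  8  9 10
g(k):  0  0  0  0  1  1  1  1  2  2  0
So g(10) = 0.
By the Sprague-Grundy theorem, the Grundy value of a sum of independent games is the XOR of the component values.
Combined value = 0 ⊕ 0 = 0.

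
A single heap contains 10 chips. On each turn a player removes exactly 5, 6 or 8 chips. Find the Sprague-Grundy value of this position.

2

Compute g(0), g(1), … for moves {5, 6, 8}:
g(0) = mex{} = 0
g(1) = mex{} = 0
g(2) = mex{} = 0
g(3) = mex{} = 0
g(4) = mex{} = 0
g(5) = mex{0} = 1
g(6) = mex{0} = 1
g(7) = mex{0} = 1
g(8) = mex{0} = 1
g(9) = mex{0} = 1
g(10) = mex{0,1} = 2
So g(10) = 2.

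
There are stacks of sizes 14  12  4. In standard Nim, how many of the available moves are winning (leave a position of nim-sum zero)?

3

Compute the nim-sum pairwise:
14 XOR 12 = 2
2 XOR 4 = 6
The overall nim-sum is X = 6. A stack of size p has a winning move iff p XOR X < p (reduce it to p XOR X).
  14: 14 XOR 6 = 8 < 14 — winning move (to 8).
  12: 12 XOR 6 = 10 < 12 — winning move (to 10).
  4: 4 XOR 6 = 2 < 4 — winning move (to 2).
That gives 3 winning moves.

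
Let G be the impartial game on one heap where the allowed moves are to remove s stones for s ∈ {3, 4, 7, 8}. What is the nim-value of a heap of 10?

3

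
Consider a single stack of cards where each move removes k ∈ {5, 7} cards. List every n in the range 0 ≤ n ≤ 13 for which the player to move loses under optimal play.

0, 1, 2, 3, 4, 12, 13

Compute g(0), g(1), … for moves {5, 7}:
g(0) = mex{} = 0
g(1) = mex{} = 0
g(2) = mex{} = 0
g(3) = mex{} = 0
g(4) = mex{} = 0
g(5) = mex{0} = 1
g(6) = mex{0} = 1
g(7) = mex{0} = 1
g(8) = mex{0} = 1
g(9) = mex{0} = 1
g(10) = mex{0,1} = 2
g(11) = mex{0,1} = 2
g(12) = mex{1} = 0
g(13) = mex{1} = 0
The P-positions (g = 0) in 0..13 are 0, 1, 2, 3, 4, 12, 13.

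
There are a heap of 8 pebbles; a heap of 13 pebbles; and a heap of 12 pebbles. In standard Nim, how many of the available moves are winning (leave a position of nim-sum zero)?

Compute the nim-sum pairwise:
8 XOR 13 = 5
5 XOR 12 = 9
The overall nim-sum is X = 9. A heap of size p has a winning move iff p XOR X < p (reduce it to p XOR X).
  8: 8 XOR 9 = 1 < 8 — winning move (to 1).
  13: 13 XOR 9 = 4 < 13 — winning move (to 4).
  12: 12 XOR 9 = 5 < 12 — winning move (to 5).
That gives 3 winning moves.

3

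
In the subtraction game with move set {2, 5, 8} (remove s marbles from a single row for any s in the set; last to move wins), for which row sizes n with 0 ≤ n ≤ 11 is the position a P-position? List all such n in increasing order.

Grundy values for subtraction set {2, 5, 8}:
k:     0  1  2  3  4  5  6  7  8  9 10 11
g(k):  0  0  1  1  0  2  1  0  2  1  0  0
The P-positions (g = 0) in 0..11 are 0, 1, 4, 7, 10, 11.

0, 1, 4, 7, 10, 11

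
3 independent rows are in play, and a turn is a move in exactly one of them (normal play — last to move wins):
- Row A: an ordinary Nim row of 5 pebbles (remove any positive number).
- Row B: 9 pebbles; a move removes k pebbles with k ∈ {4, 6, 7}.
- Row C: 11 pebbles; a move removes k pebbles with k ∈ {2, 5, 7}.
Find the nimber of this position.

4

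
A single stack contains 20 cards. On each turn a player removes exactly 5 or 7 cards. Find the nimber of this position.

Grundy values for subtraction set {5, 7}:
k:     0  1  2  3  4  5  6  7  8  9 10 11 12 13 14 15 16 17 18 19 20
g(k):  0  0  0  0  0  1  1  1  1  1  2  2  0  0  0  0  0  1  1  1  1
So g(20) = 1.

1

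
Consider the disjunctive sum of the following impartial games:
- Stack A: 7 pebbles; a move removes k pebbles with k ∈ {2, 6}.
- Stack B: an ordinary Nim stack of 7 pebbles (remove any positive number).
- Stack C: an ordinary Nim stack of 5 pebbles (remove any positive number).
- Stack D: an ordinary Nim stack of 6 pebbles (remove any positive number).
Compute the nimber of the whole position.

5

Build the Grundy sequence for stack A with g(k) = mex{g(k−s) : s ∈ {2, 6}, s ≤ k}:
k:     0  1  2  3  4  5  6  7
g(k):  0  0  1  1  0  0  1  1
So g(7) = 1.
Stack B is a plain Nim stack of size 7, so its Grundy value is 7.
Stack C is a plain Nim stack of size 5, so its Grundy value is 5.
Stack D is a plain Nim stack of size 6, so its Grundy value is 6.
By the Sprague-Grundy theorem, the Grundy value of a sum of independent games is the XOR of the component values.
Combined value = 1 XOR 7 XOR 5 XOR 6 = 5.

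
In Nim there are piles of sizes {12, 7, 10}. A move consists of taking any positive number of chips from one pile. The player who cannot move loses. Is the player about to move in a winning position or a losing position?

Winning position

Compute the nim-sum pairwise:
12 XOR 7 = 11
11 XOR 10 = 1
The nim-sum is 1 ≠ 0, so this is an N-position: the player to move can win.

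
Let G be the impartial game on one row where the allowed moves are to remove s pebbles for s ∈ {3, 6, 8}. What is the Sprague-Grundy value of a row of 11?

0

Build the Grundy sequence with g(k) = mex{g(k−s) : s ∈ {3, 6, 8}, s ≤ k}:
k:     0  1  2  3  4  5  6  7  8  9 10 11
g(k):  0  0  0  1  1  1  2  2  2  3  3  0
So g(11) = 0.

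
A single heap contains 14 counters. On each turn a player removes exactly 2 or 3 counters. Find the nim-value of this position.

Grundy values for subtraction set {2, 3}:
g(0) = mex{} = 0
g(1) = mex{} = 0
g(2) = mex{0} = 1
g(3) = mex{0} = 1
g(4) = mex{0,1} = 2
g(5) = mex{1} = 0
g(6) = mex{1,2} = 0
g(7) = mex{0,2} = 1
g(8) = mex{0} = 1
g(9) = mex{0,1} = 2
g(10) = mex{1} = 0
g(11) = mex{1,2} = 0
g(12) = mex{0,2} = 1
g(13) = mex{0} = 1
g(14) = mex{0,1} = 2
So g(14) = 2.

2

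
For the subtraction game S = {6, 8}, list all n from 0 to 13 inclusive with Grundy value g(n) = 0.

0, 1, 2, 3, 4, 5

Grundy values for subtraction set {6, 8}:
k:     0  1  2  3  4  5  6  7  8  9 10 11 12 13
g(k):  0  0  0  0  0  0  1  1  1  1  1  1  2  2
The P-positions (g = 0) in 0..13 are 0, 1, 2, 3, 4, 5.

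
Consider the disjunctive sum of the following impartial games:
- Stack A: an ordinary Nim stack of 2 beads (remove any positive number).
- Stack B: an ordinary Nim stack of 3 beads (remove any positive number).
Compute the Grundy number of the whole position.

Stack A is a plain Nim stack of size 2, so its Grundy value is 2.
Stack B is a plain Nim stack of size 3, so its Grundy value is 3.
The value of a disjunctive sum is the nim-sum of the parts.
Combined value = 2 ⊕ 3 = 1.

1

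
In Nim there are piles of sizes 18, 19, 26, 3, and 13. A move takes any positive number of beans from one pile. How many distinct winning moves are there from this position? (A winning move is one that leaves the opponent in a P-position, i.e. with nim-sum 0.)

3

Write each in binary and XOR column by column:
  10010  (18)
  10011  (19)
  11010  (26)
  00011  (3)
  01101  (13)
  -----
  10101  (21)
The overall nim-sum is X = 21. A pile of size p has a winning move iff p XOR X < p (reduce it to p XOR X).
  18: 18 XOR 21 = 7 < 18 — winning move (to 7).
  19: 19 XOR 21 = 6 < 19 — winning move (to 6).
  26: 26 XOR 21 = 15 < 26 — winning move (to 15).
  3: 3 XOR 21 = 22 ≥ 3 — no move.
  13: 13 XOR 21 = 24 ≥ 13 — no move.
That gives 3 winning moves.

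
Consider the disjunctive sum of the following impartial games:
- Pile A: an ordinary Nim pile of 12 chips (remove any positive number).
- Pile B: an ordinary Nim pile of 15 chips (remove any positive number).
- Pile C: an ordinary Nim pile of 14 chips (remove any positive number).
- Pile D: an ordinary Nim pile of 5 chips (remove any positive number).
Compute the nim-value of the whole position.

8

Pile A is a plain Nim pile of size 12, so its Grundy value is 12.
Pile B is a plain Nim pile of size 15, so its Grundy value is 15.
Pile C is a plain Nim pile of size 14, so its Grundy value is 14.
Pile D is a plain Nim pile of size 5, so its Grundy value is 5.
By the Sprague-Grundy theorem, the Grundy value of a sum of independent games is the XOR of the component values.
Combined value = 12 ⊕ 15 ⊕ 14 ⊕ 5 = 8.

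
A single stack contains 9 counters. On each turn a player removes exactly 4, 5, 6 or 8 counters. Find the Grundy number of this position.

Build the Grundy sequence with g(k) = mex{g(k−s) : s ∈ {4, 5, 6, 8}, s ≤ k}:
g(0) = mex{} = 0
g(1) = mex{} = 0
g(2) = mex{} = 0
g(3) = mex{} = 0
g(4) = mex{0} = 1
g(5) = mex{0} = 1
g(6) = mex{0} = 1
g(7) = mex{0} = 1
g(8) = mex{0,1} = 2
g(9) = mex{0,1} = 2
So g(9) = 2.

2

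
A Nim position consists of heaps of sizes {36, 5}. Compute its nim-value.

33

Compute the nim-sum pairwise:
36 XOR 5 = 33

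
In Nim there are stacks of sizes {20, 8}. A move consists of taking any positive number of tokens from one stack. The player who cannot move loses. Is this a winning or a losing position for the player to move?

Winning position

Write each in binary and XOR column by column:
  10100  (20)
  01000  (8)
  -----
  11100  (28)
The nim-sum is 28 ≠ 0, so this is an N-position: the player to move can win.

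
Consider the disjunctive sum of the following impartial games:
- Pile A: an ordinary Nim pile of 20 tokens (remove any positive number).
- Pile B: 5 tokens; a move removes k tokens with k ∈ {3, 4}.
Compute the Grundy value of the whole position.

21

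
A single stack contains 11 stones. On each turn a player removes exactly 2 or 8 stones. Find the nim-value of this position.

Compute g(0), g(1), … for moves {2, 8}:
k:     0  1  2  3  4  5  6  7  8  9 10 11
g(k):  0  0  1  1  0  0  1  1  2  2  0  0
So g(11) = 0.

0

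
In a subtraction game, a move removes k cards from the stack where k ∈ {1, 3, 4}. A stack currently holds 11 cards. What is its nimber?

2

Build the Grundy sequence with g(k) = mex{g(k−s) : s ∈ {1, 3, 4}, s ≤ k}:
g(0) = mex{} = 0
g(1) = mex{0} = 1
g(2) = mex{1} = 0
g(3) = mex{0} = 1
g(4) = mex{0,1} = 2
g(5) = mex{0,1,2} = 3
g(6) = mex{0,1,3} = 2
g(7) = mex{1,2} = 0
g(8) = mex{0,2,3} = 1
g(9) = mex{1,2,3} = 0
g(10) = mex{0,2} = 1
g(11) = mex{0,1} = 2
So g(11) = 2.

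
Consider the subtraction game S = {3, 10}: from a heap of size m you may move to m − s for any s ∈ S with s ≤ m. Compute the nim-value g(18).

1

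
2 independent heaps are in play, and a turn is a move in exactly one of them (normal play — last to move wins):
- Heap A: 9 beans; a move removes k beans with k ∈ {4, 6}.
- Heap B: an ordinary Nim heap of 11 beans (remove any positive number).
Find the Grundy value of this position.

9

Build the Grundy sequence for heap A with g(k) = mex{g(k−s) : s ∈ {4, 6}, s ≤ k}:
g(0) = mex{} = 0
g(1) = mex{} = 0
g(2) = mex{} = 0
g(3) = mex{} = 0
g(4) = mex{0} = 1
g(5) = mex{0} = 1
g(6) = mex{0} = 1
g(7) = mex{0} = 1
g(8) = mex{0,1} = 2
g(9) = mex{0,1} = 2
So g(9) = 2.
Heap B is a plain Nim heap of size 11, so its Grundy value is 11.
The value of a disjunctive sum is the nim-sum of the parts.
Combined value = 2 XOR 11 = 9.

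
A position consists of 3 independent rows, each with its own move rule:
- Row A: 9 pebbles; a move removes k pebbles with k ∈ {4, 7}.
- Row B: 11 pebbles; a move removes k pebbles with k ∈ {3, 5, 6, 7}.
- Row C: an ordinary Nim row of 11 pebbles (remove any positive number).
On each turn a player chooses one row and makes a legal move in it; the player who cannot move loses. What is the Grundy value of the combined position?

9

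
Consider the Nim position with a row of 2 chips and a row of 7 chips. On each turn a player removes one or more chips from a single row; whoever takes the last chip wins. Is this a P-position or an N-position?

N-position

Write each in binary and XOR column by column:
  010  (2)
  111  (7)
  ---
  101  (5)
The nim-sum is 5 ≠ 0, so this is an N-position: the player to move can win.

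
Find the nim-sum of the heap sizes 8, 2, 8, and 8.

10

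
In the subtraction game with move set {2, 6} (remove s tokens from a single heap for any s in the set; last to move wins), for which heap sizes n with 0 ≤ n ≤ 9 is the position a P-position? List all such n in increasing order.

0, 1, 4, 5, 8, 9

Build the Grundy sequence with g(k) = mex{g(k−s) : s ∈ {2, 6}, s ≤ k}:
g(0) = mex{} = 0
g(1) = mex{} = 0
g(2) = mex{0} = 1
g(3) = mex{0} = 1
g(4) = mex{1} = 0
g(5) = mex{1} = 0
g(6) = mex{0} = 1
g(7) = mex{0} = 1
g(8) = mex{1} = 0
g(9) = mex{1} = 0
The P-positions (g = 0) in 0..9 are 0, 1, 4, 5, 8, 9.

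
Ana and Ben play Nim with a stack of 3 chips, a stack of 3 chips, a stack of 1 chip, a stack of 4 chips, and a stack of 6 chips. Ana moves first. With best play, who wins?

Ana wins

Nim-sum: 3 ⊕ 3 ⊕ 1 ⊕ 4 ⊕ 6 = 3.
The nim-sum is 3 ≠ 0, so this is an N-position: the player to move can win; Ana has a winning move.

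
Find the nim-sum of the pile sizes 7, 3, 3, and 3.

4

Write each in binary and XOR column by column:
  111  (7)
  011  (3)
  011  (3)
  011  (3)
  ---
  100  (4)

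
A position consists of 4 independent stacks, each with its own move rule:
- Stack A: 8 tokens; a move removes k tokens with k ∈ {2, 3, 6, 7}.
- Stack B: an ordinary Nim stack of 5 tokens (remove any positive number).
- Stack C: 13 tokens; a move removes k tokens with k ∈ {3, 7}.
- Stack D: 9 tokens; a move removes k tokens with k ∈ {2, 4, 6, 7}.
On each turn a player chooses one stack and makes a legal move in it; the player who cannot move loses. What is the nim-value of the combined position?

Grundy values for stack A (subtraction set {2, 3, 6, 7}):
g(0) = mex{} = 0
g(1) = mex{} = 0
g(2) = mex{0} = 1
g(3) = mex{0} = 1
g(4) = mex{0,1} = 2
g(5) = mex{1} = 0
g(6) = mex{0,1,2} = 3
g(7) = mex{0,2} = 1
g(8) = mex{0,1,3} = 2
So g(8) = 2.
Stack B is a plain Nim stack of size 5, so its Grundy value is 5.
For stack C, compute g(0), g(1), … with moves {3, 7}:
g(0) = mex{} = 0
g(1) = mex{} = 0
g(2) = mex{} = 0
g(3) = mex{0} = 1
g(4) = mex{0} = 1
g(5) = mex{0} = 1
g(6) = mex{1} = 0
g(7) = mex{0,1} = 2
g(8) = mex{0,1} = 2
g(9) = mex{0} = 1
g(10) = mex{1,2} = 0
g(11) = mex{1,2} = 0
g(12) = mex{1} = 0
g(13) = mex{0} = 1
So g(13) = 1.
For stack D, compute g(0), g(1), … with moves {2, 4, 6, 7}:
g(0) = mex{} = 0
g(1) = mex{} = 0
g(2) = mex{0} = 1
g(3) = mex{0} = 1
g(4) = mex{0,1} = 2
g(5) = mex{0,1} = 2
g(6) = mex{0,1,2} = 3
g(7) = mex{0,1,2} = 3
g(8) = mex{0,1,2,3} = 4
g(9) = mex{1,2,3} = 0
So g(9) = 0.
By the Sprague-Grundy theorem, the Grundy value of a sum of independent games is the XOR of the component values.
Combined value = 2 ⊕ 5 ⊕ 1 ⊕ 0 = 6.

6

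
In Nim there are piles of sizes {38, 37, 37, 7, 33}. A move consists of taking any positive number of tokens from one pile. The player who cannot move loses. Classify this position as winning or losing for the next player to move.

Losing position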